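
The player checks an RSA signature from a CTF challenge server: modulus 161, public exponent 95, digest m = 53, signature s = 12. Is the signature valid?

invalid

s^2 ≡ 12^2 = 144
s^4 ≡ 144^2 = 20736 ≡ 128
s^8 ≡ 128^2 = 16384 ≡ 123
s^16 ≡ 123^2 = 15129 ≡ 156
s^32 ≡ 156^2 = 24336 ≡ 25
s^64 ≡ 25^2 = 625 ≡ 142
95 = 64 + 16 + 8 + 4 + 2 + 1, so s^95 ≡ 142·156·123·128·144·12 ≡ 108 (mod 161)
108 ≠ 53, so verification fails.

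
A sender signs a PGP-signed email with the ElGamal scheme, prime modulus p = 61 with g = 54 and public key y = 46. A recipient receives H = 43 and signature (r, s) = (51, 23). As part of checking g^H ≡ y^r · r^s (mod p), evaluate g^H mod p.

55

Squares mod 61: 54^1≡54, 54^2≡49, 54^4≡22, 54^8≡57, 54^16≡16, 54^32≡12
43 = 32 + 8 + 2 + 1, so 54^43 ≡ 12·57·49·54 ≡ 55 (mod 61)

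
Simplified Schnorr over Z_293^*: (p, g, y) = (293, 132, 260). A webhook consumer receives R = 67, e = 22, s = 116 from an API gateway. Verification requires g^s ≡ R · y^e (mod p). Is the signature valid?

g^s mod p:
132^2 = 17424 ≡ 137
132^4 ≡ 137^2 = 18769 ≡ 17
132^8 ≡ 17^2 = 289
132^16 ≡ 289^2 = 83521 ≡ 16
132^32 ≡ 16^2 = 256
132^64 ≡ 256^2 = 65536 ≡ 197
116 = 64 + 32 + 16 + 4, so 132^116 ≡ 197·256·16·17 ≡ 123 (mod 293)
R · y^e mod p:
260^2 = 67600 ≡ 210
260^4 ≡ 210^2 = 44100 ≡ 150
260^8 ≡ 150^2 = 22500 ≡ 232
260^16 ≡ 232^2 = 53824 ≡ 205
22 = 16 + 4 + 2, so 260^22 ≡ 205·150·210 ≡ 73 (mod 293)
67·73 = 4891 ≡ 203 (mod 293)
123 ≠ 203; the check fails.

invalid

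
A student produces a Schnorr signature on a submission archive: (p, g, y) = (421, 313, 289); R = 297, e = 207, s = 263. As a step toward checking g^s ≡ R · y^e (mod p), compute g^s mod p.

Squares mod 421: 313^1≡313, 313^2≡297, 313^4≡220, 313^8≡406, 313^16≡225, 313^32≡105, 313^64≡79, 313^128≡347, 313^256≡3
263 = 256 + 4 + 2 + 1, so 313^263 ≡ 3·220·297·313 ≡ 246 (mod 421)

246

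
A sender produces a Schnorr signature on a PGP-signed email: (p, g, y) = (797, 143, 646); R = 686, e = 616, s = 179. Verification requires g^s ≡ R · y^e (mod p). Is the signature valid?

invalid

g^s mod p:
Squares mod 797: 143^1≡143, 143^2≡524, 143^4≡408, 143^8≡688, 143^16≡723, 143^32≡694, 143^64≡248, 143^128≡135
179 = 128 + 32 + 16 + 2 + 1, so 143^179 ≡ 135·694·723·524·143 ≡ 602 (mod 797)
R · y^e mod p:
Squares mod 797: 646^1≡646, 646^2≡485, 646^4≡110, 646^8≡145, 646^16≡303, 646^32≡154, 646^64≡603, 646^128≡177, 646^256≡246, 646^512≡741
616 = 512 + 64 + 32 + 8, so 646^616 ≡ 741·603·154·145 ≡ 666 (mod 797)
686·666 = 456876 ≡ 195 (mod 797)
602 ≠ 195; the check fails.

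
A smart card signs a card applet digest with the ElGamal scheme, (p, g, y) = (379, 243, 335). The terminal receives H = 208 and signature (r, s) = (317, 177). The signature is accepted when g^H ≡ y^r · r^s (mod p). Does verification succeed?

fails

Left side g^H mod p:
Squares mod 379: 243^1≡243, 243^2≡304, 243^4≡319, 243^8≡189, 243^16≡95, 243^32≡308, 243^64≡114, 243^128≡110
208 = 128 + 64 + 16, so 243^208 ≡ 110·114·95 ≡ 103 (mod 379)
Right side y^r · r^s mod p:
Squares mod 379: 335^1≡335, 335^2≡41, 335^4≡165, 335^8≡316, 335^16≡179, 335^32≡205, 335^64≡335, 335^128≡41, 335^256≡165
317 = 256 + 32 + 16 + 8 + 4 + 1, so 335^317 ≡ 165·205·179·316·165·335 ≡ 41 (mod 379)
Squares mod 379: 317^1≡317, 317^2≡54, 317^4≡263, 317^8≡191, 317^16≡97, 317^32≡313, 317^64≡187, 317^128≡101
177 = 128 + 32 + 16 + 1, so 317^177 ≡ 101·313·97·317 ≡ 220 (mod 379)
41·220 = 9020 ≡ 303 (mod 379)
103 ≠ 303, so verification fails.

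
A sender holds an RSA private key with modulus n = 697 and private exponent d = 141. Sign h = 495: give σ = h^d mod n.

h^141 mod 697 = 202

202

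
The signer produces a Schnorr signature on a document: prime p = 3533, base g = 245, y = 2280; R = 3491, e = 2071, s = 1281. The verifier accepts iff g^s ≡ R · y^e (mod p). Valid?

g^s mod p:
Squares mod 3533: 245^1≡245, 245^2≡3497, 245^4≡1296, 245^8≡1441, 245^16≡2610, 245^32≡476, 245^64≡464, 245^128≡3316, 245^256≡1160, 245^512≡3060, 245^1024≡1150
1281 = 1024 + 256 + 1, so 245^1281 ≡ 1150·1160·245 ≡ 2769 (mod 3533)
R · y^e mod p:
Squares mod 3533: 2280^1≡2280, 2280^2≡1357, 2280^4≡756, 2280^8≡2723, 2280^16≡2495, 2280^32≡3412, 2280^64≡509, 2280^128≡1172, 2280^256≡2780, 2280^512≡1729, 2280^1024≡523, 2280^2048≡1488
2071 = 2048 + 16 + 4 + 2 + 1, so 2280^2071 ≡ 1488·2495·756·1357·2280 ≡ 3150 (mod 3533)
3491·3150 = 10996650 ≡ 1954 (mod 3533)
2769 ≠ 1954; the check fails.

no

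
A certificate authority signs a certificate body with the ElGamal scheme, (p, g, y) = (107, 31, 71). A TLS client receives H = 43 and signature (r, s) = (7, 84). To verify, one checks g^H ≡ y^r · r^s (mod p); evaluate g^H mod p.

97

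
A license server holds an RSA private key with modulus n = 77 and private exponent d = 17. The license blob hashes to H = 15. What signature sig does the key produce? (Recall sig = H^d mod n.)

71

H^17 mod 77 = 71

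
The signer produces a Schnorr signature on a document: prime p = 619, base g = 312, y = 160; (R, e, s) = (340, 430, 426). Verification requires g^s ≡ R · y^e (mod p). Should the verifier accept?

g^s mod p:
Squares mod 619: 312^1≡312, 312^2≡161, 312^4≡542, 312^8≡358, 312^16≡31, 312^32≡342, 312^64≡592, 312^128≡110, 312^256≡339
426 = 256 + 128 + 32 + 8 + 2, so 312^426 ≡ 339·110·342·358·161 ≡ 104 (mod 619)
R · y^e mod p:
Squares mod 619: 160^1≡160, 160^2≡221, 160^4≡559, 160^8≡505, 160^16≡616, 160^32≡9, 160^64≡81, 160^128≡371, 160^256≡223
430 = 256 + 128 + 32 + 8 + 4 + 2, so 160^430 ≡ 223·371·9·505·559·221 ≡ 575 (mod 619)
340·575 = 195500 ≡ 515 (mod 619)
104 ≠ 515; the check fails.

reject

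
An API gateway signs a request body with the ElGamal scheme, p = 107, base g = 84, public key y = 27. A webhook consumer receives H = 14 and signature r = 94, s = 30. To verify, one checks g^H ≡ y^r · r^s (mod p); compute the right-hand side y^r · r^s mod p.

83

27^2 = 729 ≡ 87
27^4 ≡ 87^2 = 7569 ≡ 79
27^8 ≡ 79^2 = 6241 ≡ 35
27^16 ≡ 35^2 = 1225 ≡ 48
27^32 ≡ 48^2 = 2304 ≡ 57
27^64 ≡ 57^2 = 3249 ≡ 39
94 = 64 + 16 + 8 + 4 + 2, so 27^94 ≡ 39·48·35·79·87 ≡ 44 (mod 107)
94^2 = 8836 ≡ 62
94^4 ≡ 62^2 = 3844 ≡ 99
94^8 ≡ 99^2 = 9801 ≡ 64
94^16 ≡ 64^2 = 4096 ≡ 30
30 = 16 + 8 + 4 + 2, so 94^30 ≡ 30·64·99·62 ≡ 87 (mod 107)
y^r · r^s ≡ 44·87 = 3828 ≡ 83 (mod 107)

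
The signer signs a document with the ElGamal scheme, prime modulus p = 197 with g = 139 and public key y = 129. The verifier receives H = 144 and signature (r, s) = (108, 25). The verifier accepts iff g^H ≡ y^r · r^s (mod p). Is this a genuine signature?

forged

Left side g^H mod p:
Squares mod 197: 139^1≡139, 139^2≡15, 139^4≡28, 139^8≡193, 139^16≡16, 139^32≡59, 139^64≡132, 139^128≡88
144 = 128 + 16, so 139^144 ≡ 88·16 ≡ 29 (mod 197)
Right side y^r · r^s mod p:
Squares mod 197: 129^1≡129, 129^2≡93, 129^4≡178, 129^8≡164, 129^16≡104, 129^32≡178, 129^64≡164
108 = 64 + 32 + 8 + 4, so 129^108 ≡ 164·178·164·178 ≡ 114 (mod 197)
Squares mod 197: 108^1≡108, 108^2≡41, 108^4≡105, 108^8≡190, 108^16≡49
25 = 16 + 8 + 1, so 108^25 ≡ 49·190·108 ≡ 189 (mod 197)
114·189 = 21546 ≡ 73 (mod 197)
29 ≠ 73, so verification fails.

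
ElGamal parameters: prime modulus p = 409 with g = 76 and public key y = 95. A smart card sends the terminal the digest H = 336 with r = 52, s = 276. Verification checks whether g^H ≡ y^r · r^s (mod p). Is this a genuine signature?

Left side g^H mod p:
76^2 = 5776 ≡ 50
76^4 ≡ 50^2 = 2500 ≡ 46
76^8 ≡ 46^2 = 2116 ≡ 71
76^16 ≡ 71^2 = 5041 ≡ 133
76^32 ≡ 133^2 = 17689 ≡ 102
76^64 ≡ 102^2 = 10404 ≡ 179
76^128 ≡ 179^2 = 32041 ≡ 139
76^256 ≡ 139^2 = 19321 ≡ 98
336 = 256 + 64 + 16, so 76^336 ≡ 98·179·133 ≡ 150 (mod 409)
Right side y^r · r^s mod p:
95^2 = 9025 ≡ 27
95^4 ≡ 27^2 = 729 ≡ 320
95^8 ≡ 320^2 = 102400 ≡ 150
95^16 ≡ 150^2 = 22500 ≡ 5
95^32 ≡ 5^2 = 25
52 = 32 + 16 + 4, so 95^52 ≡ 25·5·320 ≡ 327 (mod 409)
52^2 = 2704 ≡ 250
52^4 ≡ 250^2 = 62500 ≡ 332
52^8 ≡ 332^2 = 110224 ≡ 203
52^16 ≡ 203^2 = 41209 ≡ 309
52^32 ≡ 309^2 = 95481 ≡ 184
52^64 ≡ 184^2 = 33856 ≡ 318
52^128 ≡ 318^2 = 101124 ≡ 101
52^256 ≡ 101^2 = 10201 ≡ 385
276 = 256 + 16 + 4, so 52^276 ≡ 385·309·332 ≡ 68 (mod 409)
327·68 = 22236 ≡ 150 (mod 409)
150 ≡ 150 (mod 409), so the signature is genuine.

genuine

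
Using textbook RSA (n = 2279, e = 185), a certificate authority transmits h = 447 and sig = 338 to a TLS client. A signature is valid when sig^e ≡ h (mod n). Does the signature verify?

does not verify

Squares mod 2279: sig^1≡338, sig^2≡294, sig^4≡2113, sig^8≡208, sig^16≡2242, sig^32≡1369, sig^64≡823, sig^128≡466
185 = 128 + 32 + 16 + 8 + 1, so sig^185 ≡ 466·1369·2242·208·338 ≡ 480 (mod 2279)
sig^185 mod 2279 = 480, but h = 447.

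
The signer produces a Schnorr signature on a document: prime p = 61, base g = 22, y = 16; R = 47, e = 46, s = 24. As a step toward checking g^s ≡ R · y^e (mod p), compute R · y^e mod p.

Squares mod 61: 16^1≡16, 16^2≡12, 16^4≡22, 16^8≡57, 16^16≡16, 16^32≡12
46 = 32 + 8 + 4 + 2, so 16^46 ≡ 12·57·22·12 ≡ 16 (mod 61)
R · y^e ≡ 47·16 = 752 ≡ 20 (mod 61)

20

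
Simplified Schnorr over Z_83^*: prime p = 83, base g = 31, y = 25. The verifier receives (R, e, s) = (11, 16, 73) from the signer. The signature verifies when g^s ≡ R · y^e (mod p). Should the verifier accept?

accept

g^s mod p:
31^2 = 961 ≡ 48
31^4 ≡ 48^2 = 2304 ≡ 63
31^8 ≡ 63^2 = 3969 ≡ 68
31^16 ≡ 68^2 = 4624 ≡ 59
31^32 ≡ 59^2 = 3481 ≡ 78
31^64 ≡ 78^2 = 6084 ≡ 25
73 = 64 + 8 + 1, so 31^73 ≡ 25·68·31 ≡ 78 (mod 83)
R · y^e mod p:
25^2 = 625 ≡ 44
25^4 ≡ 44^2 = 1936 ≡ 27
25^8 ≡ 27^2 = 729 ≡ 65
25^16 ≡ 65^2 = 4225 ≡ 75
11·75 = 825 ≡ 78 (mod 83)
78 ≡ 78 (mod 83); signature holds.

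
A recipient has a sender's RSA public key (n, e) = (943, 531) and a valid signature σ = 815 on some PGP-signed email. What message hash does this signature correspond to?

333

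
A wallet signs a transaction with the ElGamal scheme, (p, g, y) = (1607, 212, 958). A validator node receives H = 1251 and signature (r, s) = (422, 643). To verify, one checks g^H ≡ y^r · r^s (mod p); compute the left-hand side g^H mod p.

919

Squares mod 1607: 212^1≡212, 212^2≡1555, 212^4≡1097, 212^8≡1373, 212^16≡118, 212^32≡1068, 212^64≡1261, 212^128≡798, 212^256≡432, 212^512≡212, 212^1024≡1555
1251 = 1024 + 128 + 64 + 32 + 2 + 1, so 212^1251 ≡ 1555·798·1261·1068·1555·212 ≡ 919 (mod 1607)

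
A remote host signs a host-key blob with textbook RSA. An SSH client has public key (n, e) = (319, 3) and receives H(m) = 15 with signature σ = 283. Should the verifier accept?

Squares mod 319: σ^1≡283, σ^2≡20
3 = 2 + 1, so σ^3 ≡ 20·283 ≡ 237 (mod 319)
σ^3 mod 319 = 237, but H(m) = 15.

reject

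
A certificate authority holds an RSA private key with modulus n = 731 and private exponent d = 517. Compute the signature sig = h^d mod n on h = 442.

476

h^2 ≡ 442^2 = 195364 ≡ 187
h^4 ≡ 187^2 = 34969 ≡ 612
h^8 ≡ 612^2 = 374544 ≡ 272
h^16 ≡ 272^2 = 73984 ≡ 153
h^32 ≡ 153^2 = 23409 ≡ 17
h^64 ≡ 17^2 = 289
h^128 ≡ 289^2 = 83521 ≡ 187
h^256 ≡ 187^2 = 34969 ≡ 612
h^512 ≡ 612^2 = 374544 ≡ 272
517 = 512 + 4 + 1, so h^517 ≡ 272·612·442 ≡ 476 (mod 731)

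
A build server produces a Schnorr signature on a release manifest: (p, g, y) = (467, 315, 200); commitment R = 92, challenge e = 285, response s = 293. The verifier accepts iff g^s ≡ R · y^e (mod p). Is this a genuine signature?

genuine

g^s mod p:
315^2 = 99225 ≡ 221
315^4 ≡ 221^2 = 48841 ≡ 273
315^8 ≡ 273^2 = 74529 ≡ 276
315^16 ≡ 276^2 = 76176 ≡ 55
315^32 ≡ 55^2 = 3025 ≡ 223
315^64 ≡ 223^2 = 49729 ≡ 227
315^128 ≡ 227^2 = 51529 ≡ 159
315^256 ≡ 159^2 = 25281 ≡ 63
293 = 256 + 32 + 4 + 1, so 315^293 ≡ 63·223·273·315 ≡ 278 (mod 467)
R · y^e mod p:
200^2 = 40000 ≡ 305
200^4 ≡ 305^2 = 93025 ≡ 92
200^8 ≡ 92^2 = 8464 ≡ 58
200^16 ≡ 58^2 = 3364 ≡ 95
200^32 ≡ 95^2 = 9025 ≡ 152
200^64 ≡ 152^2 = 23104 ≡ 221
200^128 ≡ 221^2 = 48841 ≡ 273
200^256 ≡ 273^2 = 74529 ≡ 276
285 = 256 + 16 + 8 + 4 + 1, so 200^285 ≡ 276·95·58·92·200 ≡ 135 (mod 467)
92·135 = 12420 ≡ 278 (mod 467)
278 ≡ 278 (mod 467); signature holds.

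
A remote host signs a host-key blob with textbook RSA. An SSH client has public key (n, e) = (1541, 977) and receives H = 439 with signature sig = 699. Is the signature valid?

valid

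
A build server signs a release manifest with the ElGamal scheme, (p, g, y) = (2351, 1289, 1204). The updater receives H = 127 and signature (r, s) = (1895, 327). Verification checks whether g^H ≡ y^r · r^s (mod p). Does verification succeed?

Left side g^H mod p:
1289^127 mod 2351 = 2220
Right side y^r · r^s mod p:
1204^1895 mod 2351 = 120
1895^327 mod 2351 = 1194
120·1194 = 143280 ≡ 2220 (mod 2351)
2220 ≡ 2220 (mod 2351), so the signature is genuine.

passes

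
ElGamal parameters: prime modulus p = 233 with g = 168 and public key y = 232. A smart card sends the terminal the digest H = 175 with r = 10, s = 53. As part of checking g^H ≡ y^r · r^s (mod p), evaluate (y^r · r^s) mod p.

193

232^2 = 53824 ≡ 1
232^4 ≡ 1^2 = 1
232^8 ≡ 1^2 = 1
10 = 8 + 2, so 232^10 ≡ 1·1 ≡ 1 (mod 233)
10^2 = 100
10^4 ≡ 100^2 = 10000 ≡ 214
10^8 ≡ 214^2 = 45796 ≡ 128
10^16 ≡ 128^2 = 16384 ≡ 74
10^32 ≡ 74^2 = 5476 ≡ 117
53 = 32 + 16 + 4 + 1, so 10^53 ≡ 117·74·214·10 ≡ 193 (mod 233)
y^r · r^s ≡ 1·193 = 193 ≡ 193 (mod 233)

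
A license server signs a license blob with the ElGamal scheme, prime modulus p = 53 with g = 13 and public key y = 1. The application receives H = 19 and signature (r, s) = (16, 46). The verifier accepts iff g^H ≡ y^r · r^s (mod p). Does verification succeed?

Left side g^H mod p:
13^2 = 169 ≡ 10
13^4 ≡ 10^2 = 100 ≡ 47
13^8 ≡ 47^2 = 2209 ≡ 36
13^16 ≡ 36^2 = 1296 ≡ 24
19 = 16 + 2 + 1, so 13^19 ≡ 24·10·13 ≡ 46 (mod 53)
Right side y^r · r^s mod p:
1^2 = 1
1^4 ≡ 1^2 = 1
1^8 ≡ 1^2 = 1
1^16 ≡ 1^2 = 1
16^2 = 256 ≡ 44
16^4 ≡ 44^2 = 1936 ≡ 28
16^8 ≡ 28^2 = 784 ≡ 42
16^16 ≡ 42^2 = 1764 ≡ 15
16^32 ≡ 15^2 = 225 ≡ 13
46 = 32 + 8 + 4 + 2, so 16^46 ≡ 13·42·28·44 ≡ 49 (mod 53)
1·49 = 49 ≡ 49 (mod 53)
46 ≠ 49, so verification fails.

fails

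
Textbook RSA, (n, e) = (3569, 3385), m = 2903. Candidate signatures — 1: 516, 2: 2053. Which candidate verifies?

2

Candidate 1: 516^2 = 266256 ≡ 2150; 516^4 ≡ 2150^2 = 4622500 ≡ 645; 516^8 ≡ 645^2 = 416025 ≡ 2021; 516^16 ≡ 2021^2 = 4084441 ≡ 1505; 516^32 ≡ 1505^2 = 2265025 ≡ 2279; 516^64 ≡ 2279^2 = 5193841 ≡ 946; 516^128 ≡ 946^2 = 894916 ≡ 2666; 516^256 ≡ 2666^2 = 7107556 ≡ 1677; 516^512 ≡ 1677^2 = 2812329 ≡ 3526; 516^1024 ≡ 3526^2 = 12432676 ≡ 1849; 516^2048 ≡ 1849^2 = 3418801 ≡ 3268; 3385 = 2048 + 1024 + 256 + 32 + 16 + 8 + 1, so 516^3385 ≡ 3268·1849·1677·2279·1505·2021·516 ≡ 2623 (mod 3569)
Candidate 2: 2053^2 = 4214809 ≡ 3389; 2053^4 ≡ 3389^2 = 11485321 ≡ 279; 2053^8 ≡ 279^2 = 77841 ≡ 2892; 2053^16 ≡ 2892^2 = 8363664 ≡ 1497; 2053^32 ≡ 1497^2 = 2241009 ≡ 3246; 2053^64 ≡ 3246^2 = 10536516 ≡ 828; 2053^128 ≡ 828^2 = 685584 ≡ 336; 2053^256 ≡ 336^2 = 112896 ≡ 2257; 2053^512 ≡ 2257^2 = 5094049 ≡ 1086; 2053^1024 ≡ 1086^2 = 1179396 ≡ 1626; 2053^2048 ≡ 1626^2 = 2643876 ≡ 2816; 3385 = 2048 + 1024 + 256 + 32 + 16 + 8 + 1, so 2053^3385 ≡ 2816·1626·2257·3246·1497·2892·2053 ≡ 2903 (mod 3569)
  → matches m = 2903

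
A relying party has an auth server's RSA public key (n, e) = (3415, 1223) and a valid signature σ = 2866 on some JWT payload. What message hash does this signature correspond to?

σ^1223 mod 3415 = 2611

2611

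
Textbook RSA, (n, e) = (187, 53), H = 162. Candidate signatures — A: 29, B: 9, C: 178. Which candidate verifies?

Candidate A: 29^53 mod 187 = 156
Candidate B: 9^53 mod 187 = 25
Candidate C: 178^53 mod 187 = 162
  → matches H = 162

C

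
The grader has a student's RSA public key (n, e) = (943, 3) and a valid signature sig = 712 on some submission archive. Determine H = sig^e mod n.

sig^2 ≡ 712^2 = 506944 ≡ 553
3 = 2 + 1, so sig^3 ≡ 553·712 ≡ 505 (mod 943)

505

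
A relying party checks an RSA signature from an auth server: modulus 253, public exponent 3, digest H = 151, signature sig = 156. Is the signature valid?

valid

sig^2 ≡ 156^2 = 24336 ≡ 48
3 = 2 + 1, so sig^3 ≡ 48·156 ≡ 151 (mod 253)
Since 151 equals the digest 151, verification succeeds.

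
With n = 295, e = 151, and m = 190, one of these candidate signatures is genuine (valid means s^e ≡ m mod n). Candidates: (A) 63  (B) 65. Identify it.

Candidate A: 63^2 = 3969 ≡ 134; 63^4 ≡ 134^2 = 17956 ≡ 256; 63^8 ≡ 256^2 = 65536 ≡ 46; 63^16 ≡ 46^2 = 2116 ≡ 51; 63^32 ≡ 51^2 = 2601 ≡ 241; 63^64 ≡ 241^2 = 58081 ≡ 261; 63^128 ≡ 261^2 = 68121 ≡ 271; 151 = 128 + 16 + 4 + 2 + 1, so 63^151 ≡ 271·51·256·134·63 ≡ 202 (mod 295)
Candidate B: 65^2 = 4225 ≡ 95; 65^4 ≡ 95^2 = 9025 ≡ 175; 65^8 ≡ 175^2 = 30625 ≡ 240; 65^16 ≡ 240^2 = 57600 ≡ 75; 65^32 ≡ 75^2 = 5625 ≡ 20; 65^64 ≡ 20^2 = 400 ≡ 105; 65^128 ≡ 105^2 = 11025 ≡ 110; 151 = 128 + 16 + 4 + 2 + 1, so 65^151 ≡ 110·75·175·95·65 ≡ 190 (mod 295)
  → matches m = 190

B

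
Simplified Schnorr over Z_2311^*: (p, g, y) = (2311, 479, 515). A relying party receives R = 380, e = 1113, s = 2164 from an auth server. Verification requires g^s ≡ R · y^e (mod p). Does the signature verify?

does not verify

g^s mod p:
Squares mod 2311: 479^1≡479, 479^2≡652, 479^4≡2191, 479^8≡534, 479^16≡903, 479^32≡1937, 479^64≡1216, 479^128≡1927, 479^256≡1863, 479^512≡1958, 479^1024≡2126, 479^2048≡1871
2164 = 2048 + 64 + 32 + 16 + 4, so 479^2164 ≡ 1871·1216·1937·903·2191 ≡ 534 (mod 2311)
R · y^e mod p:
Squares mod 2311: 515^1≡515, 515^2≡1771, 515^4≡414, 515^8≡382, 515^16≡331, 515^32≡944, 515^64≡1401, 515^128≡762, 515^256≡583, 515^512≡172, 515^1024≡1852
1113 = 1024 + 64 + 16 + 8 + 1, so 515^1113 ≡ 1852·1401·331·382·515 ≡ 889 (mod 2311)
380·889 = 337820 ≡ 414 (mod 2311)
534 ≠ 414; the check fails.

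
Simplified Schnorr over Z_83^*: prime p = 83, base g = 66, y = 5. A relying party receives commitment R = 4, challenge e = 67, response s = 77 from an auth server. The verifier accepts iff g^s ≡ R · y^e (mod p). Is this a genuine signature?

g^s mod p:
66^77 mod 83 = 45
R · y^e mod p:
5^67 mod 83 = 32
4·32 = 128 ≡ 45 (mod 83)
45 ≡ 45 (mod 83); signature holds.

genuine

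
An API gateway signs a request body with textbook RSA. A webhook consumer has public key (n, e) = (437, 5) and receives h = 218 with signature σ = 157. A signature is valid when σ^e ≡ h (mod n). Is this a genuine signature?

σ^2 ≡ 157^2 = 24649 ≡ 177
σ^4 ≡ 177^2 = 31329 ≡ 302
5 = 4 + 1, so σ^5 ≡ 302·157 ≡ 218 (mod 437)
Since 218 equals the digest 218, verification succeeds.

genuine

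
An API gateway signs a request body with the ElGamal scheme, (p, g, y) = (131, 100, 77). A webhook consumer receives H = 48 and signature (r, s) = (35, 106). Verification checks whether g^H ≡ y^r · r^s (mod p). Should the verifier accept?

Left side g^H mod p:
100^2 = 10000 ≡ 44
100^4 ≡ 44^2 = 1936 ≡ 102
100^8 ≡ 102^2 = 10404 ≡ 55
100^16 ≡ 55^2 = 3025 ≡ 12
100^32 ≡ 12^2 = 144 ≡ 13
48 = 32 + 16, so 100^48 ≡ 13·12 ≡ 25 (mod 131)
Right side y^r · r^s mod p:
77^2 = 5929 ≡ 34
77^4 ≡ 34^2 = 1156 ≡ 108
77^8 ≡ 108^2 = 11664 ≡ 5
77^16 ≡ 5^2 = 25
77^32 ≡ 25^2 = 625 ≡ 101
35 = 32 + 2 + 1, so 77^35 ≡ 101·34·77 ≡ 60 (mod 131)
35^2 = 1225 ≡ 46
35^4 ≡ 46^2 = 2116 ≡ 20
35^8 ≡ 20^2 = 400 ≡ 7
35^16 ≡ 7^2 = 49
35^32 ≡ 49^2 = 2401 ≡ 43
35^64 ≡ 43^2 = 1849 ≡ 15
106 = 64 + 32 + 8 + 2, so 35^106 ≡ 15·43·7·46 ≡ 55 (mod 131)
60·55 = 3300 ≡ 25 (mod 131)
25 ≡ 25 (mod 131), so the signature is genuine.

accept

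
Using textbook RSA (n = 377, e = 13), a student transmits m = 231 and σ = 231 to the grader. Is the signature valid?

Squares mod 377: σ^1≡231, σ^2≡204, σ^4≡146, σ^8≡204
13 = 8 + 4 + 1, so σ^13 ≡ 204·146·231 ≡ 231 (mod 377)
σ^13 mod 377 = 231 matches m.

valid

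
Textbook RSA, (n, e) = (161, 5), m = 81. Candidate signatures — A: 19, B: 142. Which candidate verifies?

B

Candidate A: Squares mod 161: 19^1≡19, 19^2≡39, 19^4≡72; 5 = 4 + 1, so 19^5 ≡ 72·19 ≡ 80 (mod 161)
Candidate B: Squares mod 161: 142^1≡142, 142^2≡39, 142^4≡72; 5 = 4 + 1, so 142^5 ≡ 72·142 ≡ 81 (mod 161)
  → matches m = 81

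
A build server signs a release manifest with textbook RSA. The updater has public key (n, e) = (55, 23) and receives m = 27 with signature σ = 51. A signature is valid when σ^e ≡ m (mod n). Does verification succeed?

σ^23 mod 55 = 46
The recovered value 46 does not match the digest 27.

fails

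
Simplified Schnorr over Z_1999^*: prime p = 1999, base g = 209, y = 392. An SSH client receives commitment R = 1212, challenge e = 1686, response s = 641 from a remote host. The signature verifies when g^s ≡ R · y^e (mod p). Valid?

g^s mod p:
209^641 mod 1999 = 1438
R · y^e mod p:
392^1686 mod 1999 = 717
1212·717 = 869004 ≡ 1438 (mod 1999)
1438 ≡ 1438 (mod 1999); signature holds.

yes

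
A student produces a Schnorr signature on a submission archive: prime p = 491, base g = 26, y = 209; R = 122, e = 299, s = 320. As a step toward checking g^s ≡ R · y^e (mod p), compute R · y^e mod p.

118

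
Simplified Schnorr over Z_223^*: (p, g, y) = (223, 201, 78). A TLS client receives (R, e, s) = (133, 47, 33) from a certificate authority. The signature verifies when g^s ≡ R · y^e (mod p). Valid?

yes

g^s mod p:
Squares mod 223: 201^1≡201, 201^2≡38, 201^4≡106, 201^8≡86, 201^16≡37, 201^32≡31
33 = 32 + 1, so 201^33 ≡ 31·201 ≡ 210 (mod 223)
R · y^e mod p:
Squares mod 223: 78^1≡78, 78^2≡63, 78^4≡178, 78^8≡18, 78^16≡101, 78^32≡166
47 = 32 + 8 + 4 + 2 + 1, so 78^47 ≡ 166·18·178·63·78 ≡ 72 (mod 223)
133·72 = 9576 ≡ 210 (mod 223)
210 ≡ 210 (mod 223); signature holds.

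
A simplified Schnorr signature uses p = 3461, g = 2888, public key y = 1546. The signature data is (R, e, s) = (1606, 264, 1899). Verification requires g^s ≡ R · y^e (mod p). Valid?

yes

g^s mod p:
2888^1899 mod 3461 = 1044
R · y^e mod p:
1546^264 mod 3461 = 492
1606·492 = 790152 ≡ 1044 (mod 3461)
1044 ≡ 1044 (mod 3461); signature holds.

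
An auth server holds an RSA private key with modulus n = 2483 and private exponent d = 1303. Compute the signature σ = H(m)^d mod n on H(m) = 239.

554

Squares mod 2483: (H(m))^1≡239, (H(m))^2≡12, (H(m))^4≡144, (H(m))^8≡872, (H(m))^16≡586, (H(m))^32≡742, (H(m))^64≡1821, (H(m))^128≡1236, (H(m))^256≡651, (H(m))^512≡1691, (H(m))^1024≡1548
1303 = 1024 + 256 + 16 + 4 + 2 + 1, so (H(m))^1303 ≡ 1548·651·586·144·12·239 ≡ 554 (mod 2483)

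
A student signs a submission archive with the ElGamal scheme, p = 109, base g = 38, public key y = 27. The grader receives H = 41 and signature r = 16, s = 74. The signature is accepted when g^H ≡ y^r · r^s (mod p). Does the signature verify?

Left side g^H mod p:
38^2 = 1444 ≡ 27
38^4 ≡ 27^2 = 729 ≡ 75
38^8 ≡ 75^2 = 5625 ≡ 66
38^16 ≡ 66^2 = 4356 ≡ 105
38^32 ≡ 105^2 = 11025 ≡ 16
41 = 32 + 8 + 1, so 38^41 ≡ 16·66·38 ≡ 16 (mod 109)
Right side y^r · r^s mod p:
27^2 = 729 ≡ 75
27^4 ≡ 75^2 = 5625 ≡ 66
27^8 ≡ 66^2 = 4356 ≡ 105
27^16 ≡ 105^2 = 11025 ≡ 16
16^2 = 256 ≡ 38
16^4 ≡ 38^2 = 1444 ≡ 27
16^8 ≡ 27^2 = 729 ≡ 75
16^16 ≡ 75^2 = 5625 ≡ 66
16^32 ≡ 66^2 = 4356 ≡ 105
16^64 ≡ 105^2 = 11025 ≡ 16
74 = 64 + 8 + 2, so 16^74 ≡ 16·75·38 ≡ 38 (mod 109)
16·38 = 608 ≡ 63 (mod 109)
16 ≠ 63, so verification fails.

does not verify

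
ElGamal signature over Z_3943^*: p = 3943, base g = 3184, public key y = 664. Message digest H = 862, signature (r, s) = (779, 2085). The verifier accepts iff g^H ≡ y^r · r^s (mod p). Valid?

Left side g^H mod p:
3184^2 = 10137856 ≡ 403
3184^4 ≡ 403^2 = 162409 ≡ 746
3184^8 ≡ 746^2 = 556516 ≡ 553
3184^16 ≡ 553^2 = 305809 ≡ 2198
3184^32 ≡ 2198^2 = 4831204 ≡ 1029
3184^64 ≡ 1029^2 = 1058841 ≡ 2117
3184^128 ≡ 2117^2 = 4481689 ≡ 2441
3184^256 ≡ 2441^2 = 5958481 ≡ 608
3184^512 ≡ 608^2 = 369664 ≡ 2965
862 = 512 + 256 + 64 + 16 + 8 + 4 + 2, so 3184^862 ≡ 2965·608·2117·2198·553·746·403 ≡ 1391 (mod 3943)
Right side y^r · r^s mod p:
664^2 = 440896 ≡ 3223
664^4 ≡ 3223^2 = 10387729 ≡ 1867
664^8 ≡ 1867^2 = 3485689 ≡ 77
664^16 ≡ 77^2 = 5929 ≡ 1986
664^32 ≡ 1986^2 = 3944196 ≡ 1196
664^64 ≡ 1196^2 = 1430416 ≡ 3050
664^128 ≡ 3050^2 = 9302500 ≡ 963
664^256 ≡ 963^2 = 927369 ≡ 764
664^512 ≡ 764^2 = 583696 ≡ 132
779 = 512 + 256 + 8 + 2 + 1, so 664^779 ≡ 132·764·77·3223·664 ≡ 564 (mod 3943)
779^2 = 606841 ≡ 3562
779^4 ≡ 3562^2 = 12687844 ≡ 3213
779^8 ≡ 3213^2 = 10323369 ≡ 595
779^16 ≡ 595^2 = 354025 ≡ 3098
779^32 ≡ 3098^2 = 9597604 ≡ 342
779^64 ≡ 342^2 = 116964 ≡ 2617
779^128 ≡ 2617^2 = 6848689 ≡ 3641
779^256 ≡ 3641^2 = 13256881 ≡ 515
779^512 ≡ 515^2 = 265225 ≡ 1044
779^1024 ≡ 1044^2 = 1089936 ≡ 1668
779^2048 ≡ 1668^2 = 2782224 ≡ 2409
2085 = 2048 + 32 + 4 + 1, so 779^2085 ≡ 2409·342·3213·779 ≡ 2124 (mod 3943)
564·2124 = 1197936 ≡ 3207 (mod 3943)
1391 ≠ 3207, so verification fails.

no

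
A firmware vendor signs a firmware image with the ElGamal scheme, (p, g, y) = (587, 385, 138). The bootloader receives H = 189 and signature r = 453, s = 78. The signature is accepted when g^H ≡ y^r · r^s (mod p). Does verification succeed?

fails

Left side g^H mod p:
Squares mod 587: 385^1≡385, 385^2≡301, 385^4≡203, 385^8≡119, 385^16≡73, 385^32≡46, 385^64≡355, 385^128≡407
189 = 128 + 32 + 16 + 8 + 4 + 1, so 385^189 ≡ 407·46·73·119·203·385 ≡ 542 (mod 587)
Right side y^r · r^s mod p:
Squares mod 587: 138^1≡138, 138^2≡260, 138^4≡95, 138^8≡220, 138^16≡266, 138^32≡316, 138^64≡66, 138^128≡247, 138^256≡548
453 = 256 + 128 + 64 + 4 + 1, so 138^453 ≡ 548·247·66·95·138 ≡ 568 (mod 587)
Squares mod 587: 453^1≡453, 453^2≡346, 453^4≡555, 453^8≡437, 453^16≡194, 453^32≡68, 453^64≡515
78 = 64 + 8 + 4 + 2, so 453^78 ≡ 515·437·555·346 ≡ 170 (mod 587)
568·170 = 96560 ≡ 292 (mod 587)
542 ≠ 292, so verification fails.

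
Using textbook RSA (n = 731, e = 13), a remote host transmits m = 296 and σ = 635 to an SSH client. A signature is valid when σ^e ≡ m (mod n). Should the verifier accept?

σ^2 ≡ 635^2 = 403225 ≡ 444
σ^4 ≡ 444^2 = 197136 ≡ 497
σ^8 ≡ 497^2 = 247009 ≡ 662
13 = 8 + 4 + 1, so σ^13 ≡ 662·497·635 ≡ 435 (mod 731)
The recovered value 435 does not match the digest 296.

reject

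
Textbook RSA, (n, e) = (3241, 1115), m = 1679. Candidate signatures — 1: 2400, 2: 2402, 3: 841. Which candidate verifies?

Candidate 1: Squares mod 3241: 2400^1≡2400, 2400^2≡743, 2400^4≡1079, 2400^8≡722, 2400^16≡2724, 2400^32≡1527, 2400^64≡1450, 2400^128≡2332, 2400^256≡3067, 2400^512≡1107, 2400^1024≡351; 1115 = 1024 + 64 + 16 + 8 + 2 + 1, so 2400^1115 ≡ 351·1450·2724·722·743·2400 ≡ 1679 (mod 3241)
  → matches m = 1679
Candidate 2: Squares mod 3241: 2402^1≡2402, 2402^2≡624, 2402^4≡456, 2402^8≡512, 2402^16≡2864, 2402^32≡2766, 2402^64≡1996, 2402^128≡827, 2402^256≡78, 2402^512≡2843, 2402^1024≡2836; 1115 = 1024 + 64 + 16 + 8 + 2 + 1, so 2402^1115 ≡ 2836·1996·2864·512·624·2402 ≡ 1289 (mod 3241)
Candidate 3: Squares mod 3241: 841^1≡841, 841^2≡743, 841^4≡1079, 841^8≡722, 841^16≡2724, 841^32≡1527, 841^64≡1450, 841^128≡2332, 841^256≡3067, 841^512≡1107, 841^1024≡351; 1115 = 1024 + 64 + 16 + 8 + 2 + 1, so 841^1115 ≡ 351·1450·2724·722·743·841 ≡ 1562 (mod 3241)

1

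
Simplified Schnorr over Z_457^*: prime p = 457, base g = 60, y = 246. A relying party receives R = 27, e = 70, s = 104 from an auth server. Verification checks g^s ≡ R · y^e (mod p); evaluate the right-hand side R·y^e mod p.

246^70 mod 457 = 306
R · y^e ≡ 27·306 = 8262 ≡ 36 (mod 457)

36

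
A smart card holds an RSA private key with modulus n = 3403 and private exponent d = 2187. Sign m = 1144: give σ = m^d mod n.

590

m^2 ≡ 1144^2 = 1308736 ≡ 1984
m^4 ≡ 1984^2 = 3936256 ≡ 2388
m^8 ≡ 2388^2 = 5702544 ≡ 2519
m^16 ≡ 2519^2 = 6345361 ≡ 2169
m^32 ≡ 2169^2 = 4704561 ≡ 1615
m^64 ≡ 1615^2 = 2608225 ≡ 1527
m^128 ≡ 1527^2 = 2331729 ≡ 674
m^256 ≡ 674^2 = 454276 ≡ 1677
m^512 ≡ 1677^2 = 2812329 ≡ 1451
m^1024 ≡ 1451^2 = 2105401 ≡ 2347
m^2048 ≡ 2347^2 = 5508409 ≡ 2355
2187 = 2048 + 128 + 8 + 2 + 1, so m^2187 ≡ 2355·674·2519·1984·1144 ≡ 590 (mod 3403)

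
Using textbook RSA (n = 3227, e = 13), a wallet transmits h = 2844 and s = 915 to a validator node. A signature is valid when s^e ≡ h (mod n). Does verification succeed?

s^2 ≡ 915^2 = 837225 ≡ 1432
s^4 ≡ 1432^2 = 2050624 ≡ 1479
s^8 ≡ 1479^2 = 2187441 ≡ 2762
13 = 8 + 4 + 1, so s^13 ≡ 2762·1479·915 ≡ 383 (mod 3227)
s^13 mod 3227 = 383, but h = 2844.

fails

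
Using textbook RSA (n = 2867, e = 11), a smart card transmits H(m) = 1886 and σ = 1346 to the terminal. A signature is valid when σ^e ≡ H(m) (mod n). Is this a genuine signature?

Squares mod 2867: σ^1≡1346, σ^2≡2639, σ^4≡378, σ^8≡2401
11 = 8 + 2 + 1, so σ^11 ≡ 2401·2639·1346 ≡ 981 (mod 2867)
981 ≠ 1886, so verification fails.

forged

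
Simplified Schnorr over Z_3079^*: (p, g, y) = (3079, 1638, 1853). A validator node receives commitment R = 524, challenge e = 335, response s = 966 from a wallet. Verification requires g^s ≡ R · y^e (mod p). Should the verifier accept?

g^s mod p:
1638^966 mod 3079 = 114
R · y^e mod p:
1853^335 mod 3079 = 200
524·200 = 104800 ≡ 114 (mod 3079)
114 ≡ 114 (mod 3079); signature holds.

accept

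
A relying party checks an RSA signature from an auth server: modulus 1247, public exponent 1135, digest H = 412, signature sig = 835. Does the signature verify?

does not verify

sig^2 ≡ 835^2 = 697225 ≡ 152
sig^4 ≡ 152^2 = 23104 ≡ 658
sig^8 ≡ 658^2 = 432964 ≡ 255
sig^16 ≡ 255^2 = 65025 ≡ 181
sig^32 ≡ 181^2 = 32761 ≡ 339
sig^64 ≡ 339^2 = 114921 ≡ 197
sig^128 ≡ 197^2 = 38809 ≡ 152
sig^256 ≡ 152^2 = 23104 ≡ 658
sig^512 ≡ 658^2 = 432964 ≡ 255
sig^1024 ≡ 255^2 = 65025 ≡ 181
1135 = 1024 + 64 + 32 + 8 + 4 + 2 + 1, so sig^1135 ≡ 181·197·339·255·658·152·835 ≡ 835 (mod 1247)
835 ≠ 412, so verification fails.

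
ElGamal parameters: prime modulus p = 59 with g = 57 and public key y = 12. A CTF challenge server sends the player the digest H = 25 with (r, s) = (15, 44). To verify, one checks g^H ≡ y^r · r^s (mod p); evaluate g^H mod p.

57^2 = 3249 ≡ 4
57^4 ≡ 4^2 = 16
57^8 ≡ 16^2 = 256 ≡ 20
57^16 ≡ 20^2 = 400 ≡ 46
25 = 16 + 8 + 1, so 57^25 ≡ 46·20·57 ≡ 48 (mod 59)

48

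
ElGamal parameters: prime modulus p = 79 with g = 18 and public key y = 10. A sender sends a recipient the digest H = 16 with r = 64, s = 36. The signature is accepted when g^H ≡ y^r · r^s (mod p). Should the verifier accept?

Left side g^H mod p:
Squares mod 79: 18^1≡18, 18^2≡8, 18^4≡64, 18^8≡67, 18^16≡65
18^16 ≡ 65 (mod 79)
Right side y^r · r^s mod p:
Squares mod 79: 10^1≡10, 10^2≡21, 10^4≡46, 10^8≡62, 10^16≡52, 10^32≡18, 10^64≡8
10^64 ≡ 8 (mod 79)
Squares mod 79: 64^1≡64, 64^2≡67, 64^4≡65, 64^8≡38, 64^16≡22, 64^32≡10
36 = 32 + 4, so 64^36 ≡ 10·65 ≡ 18 (mod 79)
8·18 = 144 ≡ 65 (mod 79)
65 ≡ 65 (mod 79), so the signature is genuine.

accept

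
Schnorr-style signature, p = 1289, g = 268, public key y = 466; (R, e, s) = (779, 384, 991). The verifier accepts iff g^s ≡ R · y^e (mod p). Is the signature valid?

invalid

g^s mod p:
268^2 = 71824 ≡ 929
268^4 ≡ 929^2 = 863041 ≡ 700
268^8 ≡ 700^2 = 490000 ≡ 180
268^16 ≡ 180^2 = 32400 ≡ 175
268^32 ≡ 175^2 = 30625 ≡ 978
268^64 ≡ 978^2 = 956484 ≡ 46
268^128 ≡ 46^2 = 2116 ≡ 827
268^256 ≡ 827^2 = 683929 ≡ 759
268^512 ≡ 759^2 = 576081 ≡ 1187
991 = 512 + 256 + 128 + 64 + 16 + 8 + 4 + 2 + 1, so 268^991 ≡ 1187·759·827·46·175·180·700·929·268 ≡ 950 (mod 1289)
R · y^e mod p:
466^2 = 217156 ≡ 604
466^4 ≡ 604^2 = 364816 ≡ 29
466^8 ≡ 29^2 = 841
466^16 ≡ 841^2 = 707281 ≡ 909
466^32 ≡ 909^2 = 826281 ≡ 32
466^64 ≡ 32^2 = 1024
466^128 ≡ 1024^2 = 1048576 ≡ 619
466^256 ≡ 619^2 = 383161 ≡ 328
384 = 256 + 128, so 466^384 ≡ 328·619 ≡ 659 (mod 1289)
779·659 = 513361 ≡ 339 (mod 1289)
950 ≠ 339; the check fails.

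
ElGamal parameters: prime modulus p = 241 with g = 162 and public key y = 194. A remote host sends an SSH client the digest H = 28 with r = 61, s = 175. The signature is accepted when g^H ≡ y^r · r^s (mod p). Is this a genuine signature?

genuine

Left side g^H mod p:
Squares mod 241: 162^1≡162, 162^2≡216, 162^4≡143, 162^8≡205, 162^16≡91
28 = 16 + 8 + 4, so 162^28 ≡ 91·205·143 ≡ 36 (mod 241)
Right side y^r · r^s mod p:
Squares mod 241: 194^1≡194, 194^2≡40, 194^4≡154, 194^8≡98, 194^16≡205, 194^32≡91
61 = 32 + 16 + 8 + 4 + 1, so 194^61 ≡ 91·205·98·154·194 ≡ 47 (mod 241)
Squares mod 241: 61^1≡61, 61^2≡106, 61^4≡150, 61^8≡87, 61^16≡98, 61^32≡205, 61^64≡91, 61^128≡87
175 = 128 + 32 + 8 + 4 + 2 + 1, so 61^175 ≡ 87·205·87·150·106·61 ≡ 211 (mod 241)
47·211 = 9917 ≡ 36 (mod 241)
36 ≡ 36 (mod 241), so the signature is genuine.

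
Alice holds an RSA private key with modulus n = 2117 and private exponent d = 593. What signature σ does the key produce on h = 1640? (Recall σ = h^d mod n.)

Squares mod 2117: h^1≡1640, h^2≡1010, h^4≡1823, h^8≡1756, h^16≡1184, h^32≡402, h^64≡712, h^128≡981, h^256≡1243, h^512≡1756
593 = 512 + 64 + 16 + 1, so h^593 ≡ 1756·712·1184·1640 ≡ 690 (mod 2117)

690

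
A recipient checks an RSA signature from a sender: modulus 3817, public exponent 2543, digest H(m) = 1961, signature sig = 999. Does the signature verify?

sig^2 ≡ 999^2 = 998001 ≡ 1764
sig^4 ≡ 1764^2 = 3111696 ≡ 841
sig^8 ≡ 841^2 = 707281 ≡ 1136
sig^16 ≡ 1136^2 = 1290496 ≡ 350
sig^32 ≡ 350^2 = 122500 ≡ 356
sig^64 ≡ 356^2 = 126736 ≡ 775
sig^128 ≡ 775^2 = 600625 ≡ 1356
sig^256 ≡ 1356^2 = 1838736 ≡ 2759
sig^512 ≡ 2759^2 = 7612081 ≡ 983
sig^1024 ≡ 983^2 = 966289 ≡ 588
sig^2048 ≡ 588^2 = 345744 ≡ 2214
2543 = 2048 + 256 + 128 + 64 + 32 + 8 + 4 + 2 + 1, so sig^2543 ≡ 2214·2759·1356·775·356·1136·841·1764·999 ≡ 1961 (mod 3817)
sig^2543 mod 3817 = 1961 matches H(m).

verifies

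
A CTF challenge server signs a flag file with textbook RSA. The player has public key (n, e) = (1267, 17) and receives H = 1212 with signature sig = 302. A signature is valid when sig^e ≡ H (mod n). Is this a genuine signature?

genuine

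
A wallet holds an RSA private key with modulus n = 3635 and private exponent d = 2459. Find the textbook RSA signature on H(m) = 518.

317

(H(m))^2 ≡ 518^2 = 268324 ≡ 2969
(H(m))^4 ≡ 2969^2 = 8814961 ≡ 86
(H(m))^8 ≡ 86^2 = 7396 ≡ 126
(H(m))^16 ≡ 126^2 = 15876 ≡ 1336
(H(m))^32 ≡ 1336^2 = 1784896 ≡ 111
(H(m))^64 ≡ 111^2 = 12321 ≡ 1416
(H(m))^128 ≡ 1416^2 = 2005056 ≡ 2171
(H(m))^256 ≡ 2171^2 = 4713241 ≡ 2281
(H(m))^512 ≡ 2281^2 = 5202961 ≡ 1276
(H(m))^1024 ≡ 1276^2 = 1628176 ≡ 3331
(H(m))^2048 ≡ 3331^2 = 11095561 ≡ 1541
2459 = 2048 + 256 + 128 + 16 + 8 + 2 + 1, so (H(m))^2459 ≡ 1541·2281·2171·1336·126·2969·518 ≡ 317 (mod 3635)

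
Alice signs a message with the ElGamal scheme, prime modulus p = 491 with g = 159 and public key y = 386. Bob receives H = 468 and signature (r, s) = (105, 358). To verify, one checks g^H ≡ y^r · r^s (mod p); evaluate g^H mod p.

386

Squares mod 491: 159^1≡159, 159^2≡240, 159^4≡153, 159^8≡332, 159^16≡240, 159^32≡153, 159^64≡332, 159^128≡240, 159^256≡153
468 = 256 + 128 + 64 + 16 + 4, so 159^468 ≡ 153·240·332·240·153 ≡ 386 (mod 491)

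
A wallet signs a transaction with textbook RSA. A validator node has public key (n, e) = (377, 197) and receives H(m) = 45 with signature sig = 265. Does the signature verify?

does not verify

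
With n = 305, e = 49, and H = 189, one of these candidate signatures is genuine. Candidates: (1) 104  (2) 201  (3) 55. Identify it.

Candidate 1: Squares mod 305: 104^1≡104, 104^2≡141, 104^4≡56, 104^8≡86, 104^16≡76, 104^32≡286; 49 = 32 + 16 + 1, so 104^49 ≡ 286·76·104 ≡ 189 (mod 305)
  → matches H = 189
Candidate 2: Squares mod 305: 201^1≡201, 201^2≡141, 201^4≡56, 201^8≡86, 201^16≡76, 201^32≡286; 49 = 32 + 16 + 1, so 201^49 ≡ 286·76·201 ≡ 116 (mod 305)
Candidate 3: Squares mod 305: 55^1≡55, 55^2≡280, 55^4≡15, 55^8≡225, 55^16≡300, 55^32≡25; 49 = 32 + 16 + 1, so 55^49 ≡ 25·300·55 ≡ 140 (mod 305)

1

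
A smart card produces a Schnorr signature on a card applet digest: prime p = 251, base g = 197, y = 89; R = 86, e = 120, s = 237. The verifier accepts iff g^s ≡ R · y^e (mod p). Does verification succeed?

fails

g^s mod p:
197^2 = 38809 ≡ 155
197^4 ≡ 155^2 = 24025 ≡ 180
197^8 ≡ 180^2 = 32400 ≡ 21
197^16 ≡ 21^2 = 441 ≡ 190
197^32 ≡ 190^2 = 36100 ≡ 207
197^64 ≡ 207^2 = 42849 ≡ 179
197^128 ≡ 179^2 = 32041 ≡ 164
237 = 128 + 64 + 32 + 8 + 4 + 1, so 197^237 ≡ 164·179·207·21·180·197 ≡ 22 (mod 251)
R · y^e mod p:
89^2 = 7921 ≡ 140
89^4 ≡ 140^2 = 19600 ≡ 22
89^8 ≡ 22^2 = 484 ≡ 233
89^16 ≡ 233^2 = 54289 ≡ 73
89^32 ≡ 73^2 = 5329 ≡ 58
89^64 ≡ 58^2 = 3364 ≡ 101
120 = 64 + 32 + 16 + 8, so 89^120 ≡ 101·58·73·233 ≡ 5 (mod 251)
86·5 = 430 ≡ 179 (mod 251)
22 ≠ 179; the check fails.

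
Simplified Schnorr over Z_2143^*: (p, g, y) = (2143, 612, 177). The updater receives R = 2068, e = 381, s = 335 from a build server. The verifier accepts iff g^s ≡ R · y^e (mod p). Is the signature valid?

invalid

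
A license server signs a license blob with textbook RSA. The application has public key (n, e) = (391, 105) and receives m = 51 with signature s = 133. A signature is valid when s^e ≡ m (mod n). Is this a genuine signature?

forged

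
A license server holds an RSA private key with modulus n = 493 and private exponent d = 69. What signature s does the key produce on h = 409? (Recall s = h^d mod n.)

222

h^2 ≡ 409^2 = 167281 ≡ 154
h^4 ≡ 154^2 = 23716 ≡ 52
h^8 ≡ 52^2 = 2704 ≡ 239
h^16 ≡ 239^2 = 57121 ≡ 426
h^32 ≡ 426^2 = 181476 ≡ 52
h^64 ≡ 52^2 = 2704 ≡ 239
69 = 64 + 4 + 1, so h^69 ≡ 239·52·409 ≡ 222 (mod 493)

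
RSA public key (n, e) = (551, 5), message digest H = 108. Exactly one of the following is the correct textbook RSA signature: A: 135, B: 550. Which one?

A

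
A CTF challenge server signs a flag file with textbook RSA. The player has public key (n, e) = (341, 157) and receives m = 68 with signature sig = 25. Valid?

no

Squares mod 341: sig^1≡25, sig^2≡284, sig^4≡180, sig^8≡5, sig^16≡25, sig^32≡284, sig^64≡180, sig^128≡5
157 = 128 + 16 + 8 + 4 + 1, so sig^157 ≡ 5·25·5·180·25 ≡ 273 (mod 341)
The recovered value 273 does not match the digest 68.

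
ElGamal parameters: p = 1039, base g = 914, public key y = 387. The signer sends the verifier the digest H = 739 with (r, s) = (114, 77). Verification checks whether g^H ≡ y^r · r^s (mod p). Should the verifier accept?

Left side g^H mod p:
914^2 = 835396 ≡ 40
914^4 ≡ 40^2 = 1600 ≡ 561
914^8 ≡ 561^2 = 314721 ≡ 943
914^16 ≡ 943^2 = 889249 ≡ 904
914^32 ≡ 904^2 = 817216 ≡ 562
914^64 ≡ 562^2 = 315844 ≡ 1027
914^128 ≡ 1027^2 = 1054729 ≡ 144
914^256 ≡ 144^2 = 20736 ≡ 995
914^512 ≡ 995^2 = 990025 ≡ 897
739 = 512 + 128 + 64 + 32 + 2 + 1, so 914^739 ≡ 897·144·1027·562·40·914 ≡ 981 (mod 1039)
Right side y^r · r^s mod p:
387^2 = 149769 ≡ 153
387^4 ≡ 153^2 = 23409 ≡ 551
387^8 ≡ 551^2 = 303601 ≡ 213
387^16 ≡ 213^2 = 45369 ≡ 692
387^32 ≡ 692^2 = 478864 ≡ 924
387^64 ≡ 924^2 = 853776 ≡ 757
114 = 64 + 32 + 16 + 2, so 387^114 ≡ 757·924·692·153 ≡ 316 (mod 1039)
114^2 = 12996 ≡ 528
114^4 ≡ 528^2 = 278784 ≡ 332
114^8 ≡ 332^2 = 110224 ≡ 90
114^16 ≡ 90^2 = 8100 ≡ 827
114^32 ≡ 827^2 = 683929 ≡ 267
114^64 ≡ 267^2 = 71289 ≡ 637
77 = 64 + 8 + 4 + 1, so 114^77 ≡ 637·90·332·114 ≡ 59 (mod 1039)
316·59 = 18644 ≡ 981 (mod 1039)
981 ≡ 981 (mod 1039), so the signature is genuine.

accept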